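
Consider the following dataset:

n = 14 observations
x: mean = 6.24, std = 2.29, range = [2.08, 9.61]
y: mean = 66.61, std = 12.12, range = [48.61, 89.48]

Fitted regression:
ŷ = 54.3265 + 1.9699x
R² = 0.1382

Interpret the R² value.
R² = 0.1382 means 13.82% of the variation in y is explained by the linear relationship with x. This indicates a weak fit.

R² (coefficient of determination) measures the proportion of variance in y explained by the regression model.

Here R² = 0.1382:
- Explained: 13.82% of the variation in y
- Unexplained (residual): 100% − 13.82% = 86.18%
- Rule of thumb (below 0.3 weak; 0.3 to below 0.7 moderate; 0.7 and above strong) → weak

Note: R² never decreases when predictors are added, so it should not be used alone to compare models of different size.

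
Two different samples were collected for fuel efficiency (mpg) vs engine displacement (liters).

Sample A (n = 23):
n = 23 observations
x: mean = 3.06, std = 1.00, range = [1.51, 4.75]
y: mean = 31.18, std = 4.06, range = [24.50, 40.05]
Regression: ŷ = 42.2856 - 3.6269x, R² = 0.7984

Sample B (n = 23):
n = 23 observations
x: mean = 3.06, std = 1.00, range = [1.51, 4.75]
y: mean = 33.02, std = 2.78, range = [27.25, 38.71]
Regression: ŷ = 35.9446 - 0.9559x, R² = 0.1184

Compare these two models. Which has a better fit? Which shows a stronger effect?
Model A has the better fit (R² = 0.7984 vs 0.1184). Model A shows the stronger effect (|β₁| = 3.6269 vs 0.9559).

Model Comparison:

Fit — compare R²:
- Model A: R² = 0.7984 → 79.84% of variance in fuel efficiency explained
- Model B: R² = 0.1184 → 11.84% of variance in fuel efficiency explained
- 0.7984 > 0.1184 → Model A has the better fit

Effect size (slope magnitude):
- Model A: β₁ = -3.6269 → predicted fuel efficiency falls 3.6269 mpg per additional liter of engine displacement
- Model B: β₁ = -0.9559 → predicted fuel efficiency falls 0.9559 mpg per additional liter of engine displacement
- |-3.6269| > |-0.9559| → Model A shows the stronger marginal effect

Notes:
- A better fit (higher R²) doesn't necessarily mean a more important relationship.
- R² measures how tightly points cluster around the line; β₁ measures how steep the line is — they answer different questions.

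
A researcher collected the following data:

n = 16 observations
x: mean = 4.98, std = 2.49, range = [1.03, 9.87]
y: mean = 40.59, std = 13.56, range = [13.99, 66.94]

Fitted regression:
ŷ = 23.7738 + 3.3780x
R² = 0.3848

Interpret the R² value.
The model explains 38.48% of the variance in y (R² = 0.3848), leaving 61.52% unexplained; the fit is moderate.

R² (coefficient of determination) measures the proportion of variance in y explained by the regression model.

Here R² = 0.3848:
- Explained: 38.48% of the variation in y
- Unexplained (residual): 100% − 38.48% = 61.52%
- Rule of thumb (below 0.3 weak; 0.3 to below 0.7 moderate; 0.7 and above strong) → moderate

Equivalently, for simple linear regression R² = r², so |r| = √0.3848 ≈ 0.6203.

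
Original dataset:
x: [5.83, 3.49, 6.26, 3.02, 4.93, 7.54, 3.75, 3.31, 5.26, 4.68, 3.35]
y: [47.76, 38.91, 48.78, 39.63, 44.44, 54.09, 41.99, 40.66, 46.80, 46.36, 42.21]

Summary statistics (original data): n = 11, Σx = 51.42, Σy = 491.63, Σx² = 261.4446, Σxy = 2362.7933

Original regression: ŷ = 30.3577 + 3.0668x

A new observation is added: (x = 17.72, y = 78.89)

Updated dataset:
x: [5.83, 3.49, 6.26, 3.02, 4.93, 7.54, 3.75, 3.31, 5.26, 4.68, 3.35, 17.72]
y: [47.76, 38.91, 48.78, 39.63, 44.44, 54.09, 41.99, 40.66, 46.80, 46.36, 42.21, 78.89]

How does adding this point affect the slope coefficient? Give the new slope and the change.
Adding the point moves β₁ from 3.0668 to 2.6744, i.e. it decreases by 0.3924 (-12.8%).

x = 17.72 lies well outside the original x-range [3.02, 7.54] (x̄ ≈ 4.67), so this observation has high leverage and can move the slope substantially.

Step 1: Update the sums with the new point (n goes from 11 to 12)
Σx  = 51.42 + 17.72 = 69.14
Σy  = 491.63 + 78.89 = 570.52
Σx² = 261.4446 + 17.72² = 261.4446 + 313.9984 = 575.4430
Σxy = 2362.7933 + 17.72×78.89 = 2362.7933 + 1397.9308 = 3760.7241

Step 2: Recompute the slope with b₁ = (nΣxy − ΣxΣy) / (nΣx² − (Σx)²)
Numerator   = 12×3760.7241 − 69.14×570.52 = 45128.6892 − 39445.7528 = 5682.9364
Denominator = 12×575.4430 − 69.14² = 6905.3160 − 4780.3396 = 2124.9764
b₁(new) = 5682.9364 / 2124.9764 = 2.6744

(Same formula on the original sums: (11×2362.7933 − 51.42×491.63) / (11×261.4446 − 51.42²) = 711.1117 / 231.8742 = 3.0668, matching the given fit.)

Step 3: Change in slope
Δβ₁ = 2.6744 − 3.0668 = -0.3924
Relative change = -0.3924 / 3.0668 × 100% = -12.8%
→ the slope decreases when the point is added.

A high-leverage point only changes the slope if it is off the original line; here y = 78.89 is below the original trend, so the slope decreases.
In practice: check such a point for data-entry or measurement error; refit with and without it and report both if conclusions differ.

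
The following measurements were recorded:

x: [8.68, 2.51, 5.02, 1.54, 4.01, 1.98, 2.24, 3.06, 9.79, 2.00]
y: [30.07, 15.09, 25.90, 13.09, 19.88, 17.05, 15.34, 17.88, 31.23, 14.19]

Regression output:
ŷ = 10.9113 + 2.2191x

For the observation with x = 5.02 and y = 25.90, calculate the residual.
Residual = 3.8488

The residual is the difference between the actual value and the predicted value:

Residual = y - ŷ

Step 1: Calculate predicted value
ŷ = 10.9113 + 2.2191 × 5.02
ŷ = 22.0512

Step 2: Calculate residual
Residual = 25.90 - 22.0512
Residual = 3.8488

Sign check: y > ŷ, so the point is above the line and the fit underestimates here.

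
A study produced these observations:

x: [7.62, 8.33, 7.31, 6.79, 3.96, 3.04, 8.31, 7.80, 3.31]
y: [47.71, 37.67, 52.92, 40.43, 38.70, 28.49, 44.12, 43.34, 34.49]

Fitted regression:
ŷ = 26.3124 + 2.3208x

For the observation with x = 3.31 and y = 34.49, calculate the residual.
Residual = 0.4958

The residual is the difference between the actual value and the predicted value:

Residual = y - ŷ

Step 1: Calculate predicted value
ŷ = 26.3124 + 2.3208 × 3.31
ŷ = 33.9942

Step 2: Calculate residual
Residual = 34.49 - 33.9942
Residual = 0.4958

Sign check: y > ŷ, so the point is above the line and the fit underestimates here.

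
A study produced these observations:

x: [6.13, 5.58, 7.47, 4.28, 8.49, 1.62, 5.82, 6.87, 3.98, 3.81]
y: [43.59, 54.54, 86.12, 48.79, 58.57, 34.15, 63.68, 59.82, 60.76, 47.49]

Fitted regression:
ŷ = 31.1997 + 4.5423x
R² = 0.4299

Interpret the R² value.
About 42.99% of the variability in y is accounted for by the regression on x (R² = 0.4299) — a moderate linear fit.

R² = 1 − SS_res/SS_tot compares the residual scatter to the total scatter of y about its mean.

Here R² = 0.4299:
- Explained: 42.99% of the variation in y
- Unexplained (residual): 100% − 42.99% = 57.01%
- Rule of thumb (below 0.3 weak; 0.3 to below 0.7 moderate; 0.7 and above strong) → moderate

Note: R² never decreases when predictors are added, so it should not be used alone to compare models of different size.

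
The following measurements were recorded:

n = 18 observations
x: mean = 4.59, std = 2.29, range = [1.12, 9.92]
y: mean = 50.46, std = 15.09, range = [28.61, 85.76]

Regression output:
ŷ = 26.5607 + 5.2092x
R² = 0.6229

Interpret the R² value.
R² = 0.6229 means 62.29% of the variation in y is explained by the linear relationship with x. This indicates a moderate fit.

R² (coefficient of determination) measures the proportion of variance in y explained by the regression model.

Here R² = 0.6229:
- Explained: 62.29% of the variation in y
- Unexplained (residual): 100% − 62.29% = 37.71%
- Rule of thumb (below 0.3 weak; 0.3 to below 0.7 moderate; 0.7 and above strong) → moderate

Equivalently, for simple linear regression R² = r², so |r| = √0.6229 ≈ 0.7892.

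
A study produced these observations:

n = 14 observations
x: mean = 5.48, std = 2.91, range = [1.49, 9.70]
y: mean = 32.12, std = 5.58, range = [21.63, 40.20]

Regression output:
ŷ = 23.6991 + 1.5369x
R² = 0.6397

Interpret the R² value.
The model explains 63.97% of the variance in y (R² = 0.6397), leaving 36.03% unexplained; the fit is moderate.

R² = 1 − SS_res/SS_tot compares the residual scatter to the total scatter of y about its mean.

Here R² = 0.6397:
- Explained: 63.97% of the variation in y
- Unexplained (residual): 100% − 63.97% = 36.03%
- Rule of thumb (below 0.3 weak; 0.3 to below 0.7 moderate; 0.7 and above strong) → moderate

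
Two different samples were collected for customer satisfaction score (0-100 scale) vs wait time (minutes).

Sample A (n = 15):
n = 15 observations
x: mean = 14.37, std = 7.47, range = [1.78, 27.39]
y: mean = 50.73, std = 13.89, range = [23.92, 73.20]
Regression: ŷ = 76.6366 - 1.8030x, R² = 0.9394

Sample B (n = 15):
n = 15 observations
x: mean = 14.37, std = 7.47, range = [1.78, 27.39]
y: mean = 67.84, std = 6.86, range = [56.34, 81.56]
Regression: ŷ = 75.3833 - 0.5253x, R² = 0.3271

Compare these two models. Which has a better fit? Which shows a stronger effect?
Model A has the better fit (R² = 0.9394 vs 0.3271). Model A shows the stronger effect (|β₁| = 1.8030 vs 0.5253).

Model Comparison:

Goodness of fit (R²):
- Model A: R² = 0.9394 → 93.94% of variance in satisfaction score explained
- Model B: R² = 0.3271 → 32.71% of variance in satisfaction score explained
- 0.9394 > 0.3271 → Model A has the better fit

Strength of effect — compare |β₁|:
- Model A: β₁ = -1.8030 → predicted satisfaction score falls 1.8030 points per additional minute of wait time
- Model B: β₁ = -0.5253 → predicted satisfaction score falls 0.5253 points per additional minute of wait time
- |-1.8030| > |-0.5253| → Model A shows the stronger marginal effect

Note: The two samples could reflect different populations, time periods, or measurement quality.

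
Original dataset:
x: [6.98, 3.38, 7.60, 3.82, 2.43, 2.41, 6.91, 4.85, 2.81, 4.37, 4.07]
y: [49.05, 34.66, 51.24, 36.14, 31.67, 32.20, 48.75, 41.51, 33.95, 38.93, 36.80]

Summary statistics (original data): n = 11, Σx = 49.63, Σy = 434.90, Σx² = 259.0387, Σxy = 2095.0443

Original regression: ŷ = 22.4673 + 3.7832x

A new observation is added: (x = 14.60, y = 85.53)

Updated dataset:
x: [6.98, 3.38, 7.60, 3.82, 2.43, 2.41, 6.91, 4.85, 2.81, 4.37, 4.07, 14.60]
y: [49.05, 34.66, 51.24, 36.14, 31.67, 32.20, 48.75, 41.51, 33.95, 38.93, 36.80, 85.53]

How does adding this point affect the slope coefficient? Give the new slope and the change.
New slope β₁ = 4.3469 versus 3.7832 before: a change of +0.5637 (+14.9%).

The new point has HIGH LEVERAGE: x = 14.60 is far from the original mean x̄ = 49.63/11 ≈ 4.51 (original range [2.41, 7.60]).

Step 1: Update the sums with the new point (n goes from 11 to 12)
Σx  = 49.63 + 14.60 = 64.23
Σy  = 434.90 + 85.53 = 520.43
Σx² = 259.0387 + 14.60² = 259.0387 + 213.1600 = 472.1987
Σxy = 2095.0443 + 14.60×85.53 = 2095.0443 + 1248.7380 = 3343.7823

Step 2: Recompute the slope with b₁ = (nΣxy − ΣxΣy) / (nΣx² − (Σx)²)
Numerator   = 12×3343.7823 − 64.23×520.43 = 40125.3876 − 33427.2189 = 6698.1687
Denominator = 12×472.1987 − 64.23² = 5666.3844 − 4125.4929 = 1540.8915
b₁(new) = 6698.1687 / 1540.8915 = 4.3469

(Same formula on the original sums: (11×2095.0443 − 49.63×434.90) / (11×259.0387 − 49.63²) = 1461.4003 / 386.2888 = 3.7832, matching the given fit.)

Step 3: Change in slope
Δβ₁ = 4.3469 − 3.7832 = +0.5637
Relative change = +0.5637 / 3.7832 × 100% = +14.9%
→ the slope increases when the point is added.

Because the point sits above the extension of the original line at a high-leverage x, it tilts the fit up.
In practice: refit with and without it and report both if conclusions differ.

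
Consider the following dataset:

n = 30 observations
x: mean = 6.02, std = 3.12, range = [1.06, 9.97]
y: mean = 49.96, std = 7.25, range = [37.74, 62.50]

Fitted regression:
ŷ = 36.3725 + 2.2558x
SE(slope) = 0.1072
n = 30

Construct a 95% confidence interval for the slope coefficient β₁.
The 95% CI for β₁ is (2.0362, 2.4754)

Confidence interval for the slope:

The 95% CI for β₁ is: β̂₁ ± t*(α/2, n-2) × SE(β̂₁)

Step 1: Find critical t-value
- Confidence level = 0.95
- Degrees of freedom = n - 2 = 30 - 2 = 28
- t*(α/2, 28) = 2.0484

Step 2: Calculate margin of error
Margin = 2.0484 × 0.1072 = 0.2196

Step 3: Construct interval
CI = 2.2558 ± 0.2196
CI = (2.0362, 2.4754)

Interpretation: intervals built this way capture the true β₁ in 95% of repeated samples; here the plausible range for the per-unit effect of x on y is 2.0362 to 2.4754.
Since 0 is outside the interval, a two-sided test at α = 0.05 would reject H₀: β₁ = 0.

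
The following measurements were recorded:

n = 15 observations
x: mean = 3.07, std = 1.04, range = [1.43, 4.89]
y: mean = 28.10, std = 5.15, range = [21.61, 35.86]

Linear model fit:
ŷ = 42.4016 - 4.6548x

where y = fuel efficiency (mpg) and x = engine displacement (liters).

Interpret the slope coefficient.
On average, fuel efficiency is about 4.6548 mpg lower for every extra liter of engine displacement.

The slope β₁ = -4.6548 gives the rate at which the fitted fuel efficiency changes with engine displacement.

Interpretation:
- Engine displacement up by 1 liter → predicted fuel efficiency decreases by 4.6548 mpg
- This is a linear approximation: the same per-unit change is assumed across the whole observed x range

(β₀ = 42.4016 is the fitted value at x = 0 and is not part of the slope interpretation.)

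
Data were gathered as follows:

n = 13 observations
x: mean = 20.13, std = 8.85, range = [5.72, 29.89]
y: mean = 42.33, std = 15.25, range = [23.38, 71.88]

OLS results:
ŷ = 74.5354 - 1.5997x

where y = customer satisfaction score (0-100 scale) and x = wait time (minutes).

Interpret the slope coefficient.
For each additional minute of wait time, predicted satisfaction score decreases by approximately 1.5997 points.

The slope β₁ = -1.5997 gives the rate at which the fitted satisfaction score changes with wait time.

Interpretation:
- Wait time up by 1 minute → predicted satisfaction score decreases by 1.5997 points
- This is a linear approximation: the same per-unit change is assumed across the whole observed x range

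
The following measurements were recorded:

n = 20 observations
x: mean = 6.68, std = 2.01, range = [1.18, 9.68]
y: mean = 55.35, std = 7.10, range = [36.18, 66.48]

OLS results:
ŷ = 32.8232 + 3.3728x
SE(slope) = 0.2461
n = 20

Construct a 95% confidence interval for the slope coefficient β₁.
The 95% CI for β₁ is (2.8558, 3.8898)

Confidence interval for the slope:

The 95% CI for β₁ is: β̂₁ ± t*(α/2, n-2) × SE(β̂₁)

Step 1: Find critical t-value
- Confidence level = 0.95
- Degrees of freedom = n - 2 = 20 - 2 = 18
- t*(α/2, 18) = 2.1009

Step 2: Calculate margin of error
Margin = 2.1009 × 0.2461 = 0.5170

Step 3: Construct interval
CI = 3.3728 ± 0.5170
CI = (2.8558, 3.8898)

Interpretation: We are 95% confident that the true slope β₁ lies between 2.8558 and 3.8898.
The interval does not include 0, suggesting a significant linear relationship.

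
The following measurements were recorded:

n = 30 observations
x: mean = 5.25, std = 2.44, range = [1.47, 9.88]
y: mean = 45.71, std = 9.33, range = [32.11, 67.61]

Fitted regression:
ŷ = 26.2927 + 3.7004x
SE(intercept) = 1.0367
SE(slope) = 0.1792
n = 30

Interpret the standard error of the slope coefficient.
SE(β̂₁) = 0.1792 is the estimated standard deviation of the slope estimate across repeated samples; relative to β̂₁ = 3.7004 that is 4.8%, a precise estimate.

What SE measures:
- The standard error quantifies the sampling variability of the coefficient estimate
- It is the estimated standard deviation of β̂₁ across hypothetical repeated samples of the same size
- Smaller SE → more precise estimate

Relative precision:
- SE / |β̂₁| = 0.1792 / 3.7004 = 4.8%
- Rule of thumb (under 20%: precise; 20% to under 50%: moderately precise; 50% or more: imprecise) → precise

Link to interval estimation: a confidence interval for β₁ is β̂₁ ± t* × 0.1792, so SE sets the half-width per unit of t*.

What drives SE(β̂₁): wider spread of x values → smaller SE.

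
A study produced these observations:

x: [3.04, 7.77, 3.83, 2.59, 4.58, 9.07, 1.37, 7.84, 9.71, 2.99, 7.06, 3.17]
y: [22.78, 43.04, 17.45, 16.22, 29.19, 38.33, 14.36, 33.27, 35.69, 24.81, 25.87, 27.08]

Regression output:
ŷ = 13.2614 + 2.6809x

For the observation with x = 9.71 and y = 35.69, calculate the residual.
Residual = -3.6029

The residual is the difference between the actual value and the predicted value:

Residual = y - ŷ

Step 1: Calculate predicted value
ŷ = 13.2614 + 2.6809 × 9.71
ŷ = 39.2929

Step 2: Calculate residual
Residual = 35.69 - 39.2929
Residual = -3.6029

Sign check: y < ŷ, so the point is below the line and the fit overestimates here.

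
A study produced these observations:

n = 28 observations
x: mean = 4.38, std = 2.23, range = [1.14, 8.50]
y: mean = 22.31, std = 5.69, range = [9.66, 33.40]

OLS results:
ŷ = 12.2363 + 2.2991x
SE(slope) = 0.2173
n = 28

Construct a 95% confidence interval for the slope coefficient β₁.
The 95% CI for β₁ is (1.8524, 2.7458)

Confidence interval for the slope:

The 95% CI for β₁ is: β̂₁ ± t*(α/2, n-2) × SE(β̂₁)

Step 1: Find critical t-value
- Confidence level = 0.95
- Degrees of freedom = n - 2 = 28 - 2 = 26
- t*(α/2, 26) = 2.0555

Step 2: Calculate margin of error
Margin = 2.0555 × 0.2173 = 0.4467

Step 3: Construct interval
CI = 2.2991 ± 0.4467
CI = (1.8524, 2.7458)

Interpretation: intervals built this way capture the true β₁ in 95% of repeated samples; here the plausible range for the per-unit effect of x on y is 1.8524 to 2.7458.
Both endpoints are positive, so the data support a genuinely positive slope at this confidence level.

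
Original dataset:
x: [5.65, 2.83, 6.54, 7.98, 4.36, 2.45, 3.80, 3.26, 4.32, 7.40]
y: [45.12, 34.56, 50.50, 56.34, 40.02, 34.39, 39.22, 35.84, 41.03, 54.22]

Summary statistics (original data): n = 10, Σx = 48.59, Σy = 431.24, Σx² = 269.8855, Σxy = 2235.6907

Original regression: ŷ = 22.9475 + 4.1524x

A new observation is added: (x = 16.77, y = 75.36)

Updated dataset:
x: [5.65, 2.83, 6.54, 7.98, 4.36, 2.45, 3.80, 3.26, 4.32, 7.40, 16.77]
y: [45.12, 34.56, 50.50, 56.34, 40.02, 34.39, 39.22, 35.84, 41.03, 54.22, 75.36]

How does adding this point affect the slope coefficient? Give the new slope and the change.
New slope β₁ = 3.0066 versus 4.1524 before: a change of -1.1458 (-27.6%).

x = 16.77 lies well outside the original x-range [2.45, 7.98] (x̄ ≈ 4.86), so this observation has high leverage and can move the slope substantially.

Step 1: Update the sums with the new point (n goes from 10 to 11)
Σx  = 48.59 + 16.77 = 65.36
Σy  = 431.24 + 75.36 = 506.60
Σx² = 269.8855 + 16.77² = 269.8855 + 281.2329 = 551.1184
Σxy = 2235.6907 + 16.77×75.36 = 2235.6907 + 1263.7872 = 3499.4779

Step 2: Recompute the slope with b₁ = (nΣxy − ΣxΣy) / (nΣx² − (Σx)²)
Numerator   = 11×3499.4779 − 65.36×506.60 = 38494.2569 − 33111.3760 = 5382.8809
Denominator = 11×551.1184 − 65.36² = 6062.3024 − 4271.9296 = 1790.3728
b₁(new) = 5382.8809 / 1790.3728 = 3.0066

(Same formula on the original sums: (10×2235.6907 − 48.59×431.24) / (10×269.8855 − 48.59²) = 1402.9554 / 337.8669 = 4.1524, matching the given fit.)

Step 3: Change in slope
Δβ₁ = 3.0066 − 4.1524 = -1.1458
Relative change = -1.1458 / 4.1524 × 100% = -27.6%
→ the slope decreases when the point is added.

Because the point sits below the extension of the original line at a high-leverage x, it tilts the fit down.
In practice: refit with and without it and report both if conclusions differ.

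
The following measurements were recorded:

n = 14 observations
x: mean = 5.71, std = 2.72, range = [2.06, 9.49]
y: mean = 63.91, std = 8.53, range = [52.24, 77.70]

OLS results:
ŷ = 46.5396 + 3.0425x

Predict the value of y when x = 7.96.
ŷ = 70.7579

Plug x = 7.96 into the fitted line:

ŷ = 46.5396 + 3.0425 × 7.96
ŷ = 46.5396 + 24.2183
ŷ = 70.7579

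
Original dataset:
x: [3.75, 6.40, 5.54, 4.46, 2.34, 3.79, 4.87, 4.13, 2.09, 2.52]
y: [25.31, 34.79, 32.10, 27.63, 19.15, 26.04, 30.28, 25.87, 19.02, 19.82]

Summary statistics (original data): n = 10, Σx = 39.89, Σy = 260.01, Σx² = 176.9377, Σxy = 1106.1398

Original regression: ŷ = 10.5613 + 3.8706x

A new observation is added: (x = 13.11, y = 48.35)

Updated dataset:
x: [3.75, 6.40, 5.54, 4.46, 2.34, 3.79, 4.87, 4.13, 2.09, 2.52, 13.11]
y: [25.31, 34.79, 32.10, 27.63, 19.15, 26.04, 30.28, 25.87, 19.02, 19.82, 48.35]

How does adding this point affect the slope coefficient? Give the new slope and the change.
New slope β₁ = 2.7211 versus 3.8706 before: a change of -1.1495 (-29.7%).

x = 13.11 lies well outside the original x-range [2.09, 6.40] (x̄ ≈ 3.99), so this observation has high leverage and can move the slope substantially.

Step 1: Update the sums with the new point (n goes from 10 to 11)
Σx  = 39.89 + 13.11 = 53.00
Σy  = 260.01 + 48.35 = 308.36
Σx² = 176.9377 + 13.11² = 176.9377 + 171.8721 = 348.8098
Σxy = 1106.1398 + 13.11×48.35 = 1106.1398 + 633.8685 = 1740.0083

Step 2: Recompute the slope with b₁ = (nΣxy − ΣxΣy) / (nΣx² − (Σx)²)
Numerator   = 11×1740.0083 − 53.00×308.36 = 19140.0913 − 16343.0800 = 2797.0113
Denominator = 11×348.8098 − 53.00² = 3836.9078 − 2809.0000 = 1027.9078
b₁(new) = 2797.0113 / 1027.9078 = 2.7211

(Same formula on the original sums: (10×1106.1398 − 39.89×260.01) / (10×176.9377 − 39.89²) = 689.5991 / 178.1649 = 3.8706, matching the given fit.)

Step 3: Change in slope
Δβ₁ = 2.7211 − 3.8706 = -1.1495
Relative change = -1.1495 / 3.8706 × 100% = -29.7%
→ the slope decreases when the point is added.

A high-leverage point only changes the slope if it is off the original line; here y = 48.35 is below the original trend, so the slope decreases.
In practice: investigate whether it comes from the same population as the rest of the sample.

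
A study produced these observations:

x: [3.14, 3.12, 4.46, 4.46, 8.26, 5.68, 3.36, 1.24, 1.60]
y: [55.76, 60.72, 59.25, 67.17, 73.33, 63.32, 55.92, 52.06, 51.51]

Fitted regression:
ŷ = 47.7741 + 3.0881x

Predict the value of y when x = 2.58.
ŷ = 55.7414

x = 2.58 lies inside the observed range [1.24, 8.26], so the fitted equation applies directly:

ŷ = 47.7741 + 3.0881 × 2.58
ŷ = 47.7741 + 7.9673
ŷ = 55.7414

This is a point prediction; actual observations scatter around it by roughly the residual standard deviation.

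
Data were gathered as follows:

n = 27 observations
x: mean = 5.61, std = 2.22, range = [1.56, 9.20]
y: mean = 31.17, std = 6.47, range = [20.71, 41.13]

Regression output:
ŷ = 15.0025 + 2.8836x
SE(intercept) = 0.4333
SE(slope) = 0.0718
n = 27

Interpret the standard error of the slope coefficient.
SE(slope) = 0.0718 measures the uncertainty in the estimated slope. The coefficient is estimated precisely (SE/|β̂₁| = 2.5%).

What SE measures:
- The standard error quantifies the sampling variability of the coefficient estimate
- It is the estimated standard deviation of β̂₁ across hypothetical repeated samples of the same size
- Smaller SE → more precise estimate

Relative precision:
- SE / |β̂₁| = 0.0718 / 2.8836 = 2.5%
- Rule of thumb (under 20%: precise; 20% to under 50%: moderately precise; 50% or more: imprecise) → precise

Link to the t-test: t = β̂₁ / SE(β̂₁) = 2.8836 / 0.0718 = 40.1616, the statistic for H₀: β₁ = 0.

What drives SE(β̂₁): wider spread of x values → smaller SE; larger n (here n = 27) → smaller SE.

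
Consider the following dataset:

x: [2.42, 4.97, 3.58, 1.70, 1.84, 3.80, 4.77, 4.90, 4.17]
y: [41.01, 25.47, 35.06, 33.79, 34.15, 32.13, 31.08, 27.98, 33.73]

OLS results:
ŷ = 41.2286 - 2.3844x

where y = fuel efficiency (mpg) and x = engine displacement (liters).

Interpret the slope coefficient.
For each additional liter of engine displacement, predicted fuel efficiency decreases by approximately 2.3844 mpg.

β₁ = -2.3844 is the change in predicted fuel efficiency (mpg) per additional liter of engine displacement.

Interpretation:
- Engine displacement up by 1 liter → predicted fuel efficiency decreases by 2.3844 mpg
- This is a linear approximation: the same per-unit change is assumed across the whole observed x range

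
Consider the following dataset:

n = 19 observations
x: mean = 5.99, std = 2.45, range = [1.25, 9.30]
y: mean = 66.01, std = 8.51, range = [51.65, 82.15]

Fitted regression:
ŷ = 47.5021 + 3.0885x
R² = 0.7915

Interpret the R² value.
R² = 0.7915 means 79.15% of the variation in y is explained by the linear relationship with x. This indicates a strong fit.

R² = 1 − SS_res/SS_tot compares the residual scatter to the total scatter of y about its mean.

Here R² = 0.7915:
- Explained: 79.15% of the variation in y
- Unexplained (residual): 100% − 79.15% = 20.85%
- Rule of thumb (below 0.3 weak; 0.3 to below 0.7 moderate; 0.7 and above strong) → strong

Note: R² never decreases when predictors are added, so it should not be used alone to compare models of different size.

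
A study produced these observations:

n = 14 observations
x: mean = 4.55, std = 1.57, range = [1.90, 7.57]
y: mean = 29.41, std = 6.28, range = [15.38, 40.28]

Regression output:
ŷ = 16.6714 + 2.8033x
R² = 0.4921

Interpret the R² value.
R² = 0.4921 means 49.21% of the variation in y is explained by the linear relationship with x. This indicates a moderate fit.

R² (coefficient of determination) measures the proportion of variance in y explained by the regression model.

Here R² = 0.4921:
- Explained: 49.21% of the variation in y
- Unexplained (residual): 100% − 49.21% = 50.79%
- Rule of thumb (below 0.3 weak; 0.3 to below 0.7 moderate; 0.7 and above strong) → moderate

Note: R² says nothing about causation, and a high R² does not by itself mean the linear form is appropriate — check the residuals.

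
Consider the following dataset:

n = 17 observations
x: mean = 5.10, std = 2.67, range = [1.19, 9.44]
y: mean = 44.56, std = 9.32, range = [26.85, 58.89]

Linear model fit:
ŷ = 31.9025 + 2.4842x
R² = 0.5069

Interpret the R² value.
The model explains 50.69% of the variance in y (R² = 0.5069), leaving 49.31% unexplained; the fit is moderate.

R² = 1 − SS_res/SS_tot compares the residual scatter to the total scatter of y about its mean.

Here R² = 0.5069:
- Explained: 50.69% of the variation in y
- Unexplained (residual): 100% − 50.69% = 49.31%
- Rule of thumb (below 0.3 weak; 0.3 to below 0.7 moderate; 0.7 and above strong) → moderate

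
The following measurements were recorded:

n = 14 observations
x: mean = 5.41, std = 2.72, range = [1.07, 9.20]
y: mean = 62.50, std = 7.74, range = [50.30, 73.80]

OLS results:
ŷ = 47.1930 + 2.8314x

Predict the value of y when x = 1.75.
ŷ = 52.1480

To predict y for x = 1.75, substitute into the regression equation:

ŷ = 47.1930 + 2.8314 × 1.75
ŷ = 47.1930 + 4.9550
ŷ = 52.1480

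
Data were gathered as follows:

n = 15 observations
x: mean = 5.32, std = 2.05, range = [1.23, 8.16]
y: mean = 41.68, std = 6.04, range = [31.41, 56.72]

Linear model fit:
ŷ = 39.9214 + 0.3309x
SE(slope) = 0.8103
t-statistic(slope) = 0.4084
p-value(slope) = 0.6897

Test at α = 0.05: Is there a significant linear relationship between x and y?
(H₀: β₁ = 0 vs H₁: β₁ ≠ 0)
p-value = 0.6897 ≥ α = 0.05, so we fail to reject H₀. The relationship is not significant.

Hypothesis test for the slope coefficient:

H₀: β₁ = 0 (no linear relationship)
H₁: β₁ ≠ 0 (linear relationship exists)

Test statistic: t = β̂₁ / SE(β̂₁) = 0.3309 / 0.8103 = 0.4084

With df = 13, the two-sided p-value for |t| = 0.4084 is 0.6897.

Decision rule: reject H₀ if p-value < α.
p-value = 0.6897 ≥ α = 0.05 → fail to reject H₀.

At α = 0.05 the data do not provide convincing evidence of a nonzero slope.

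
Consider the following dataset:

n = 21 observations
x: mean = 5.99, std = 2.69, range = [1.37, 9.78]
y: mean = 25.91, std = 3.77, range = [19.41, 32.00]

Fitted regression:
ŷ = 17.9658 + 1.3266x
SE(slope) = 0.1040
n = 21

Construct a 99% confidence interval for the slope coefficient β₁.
The 99% CI for β₁ is (1.0291, 1.6241)

Confidence interval for the slope:

The 99% CI for β₁ is: β̂₁ ± t*(α/2, n-2) × SE(β̂₁)

Step 1: Find critical t-value
- Confidence level = 0.99
- Degrees of freedom = n - 2 = 21 - 2 = 19
- t*(α/2, 19) = 2.8609

Step 2: Calculate margin of error
Margin = 2.8609 × 0.1040 = 0.2975

Step 3: Construct interval
CI = 1.3266 ± 0.2975
CI = (1.0291, 1.6241)

Interpretation: We are 99% confident that the true slope β₁ lies between 1.0291 and 1.6241.
The interval does not include 0, suggesting a significant linear relationship.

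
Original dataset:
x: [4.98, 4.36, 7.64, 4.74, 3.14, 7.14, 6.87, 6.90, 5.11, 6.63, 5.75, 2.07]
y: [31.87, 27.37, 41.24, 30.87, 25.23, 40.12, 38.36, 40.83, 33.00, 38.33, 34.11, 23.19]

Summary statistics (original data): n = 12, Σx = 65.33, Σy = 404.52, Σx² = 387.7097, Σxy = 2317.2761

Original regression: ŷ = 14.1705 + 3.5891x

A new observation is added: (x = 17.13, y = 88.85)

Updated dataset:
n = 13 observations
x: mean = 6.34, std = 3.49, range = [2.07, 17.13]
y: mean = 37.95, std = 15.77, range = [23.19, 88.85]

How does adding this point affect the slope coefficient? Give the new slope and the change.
The slope changes from 3.5891 to 4.4896 (change of +0.9005, or +25.1%).

The new point has HIGH LEVERAGE: x = 17.13 is far from the original mean x̄ = 65.33/12 ≈ 5.44 (original range [2.07, 7.64]).

Step 1: Update the sums with the new point (n goes from 12 to 13)
Σx  = 65.33 + 17.13 = 82.46
Σy  = 404.52 + 88.85 = 493.37
Σx² = 387.7097 + 17.13² = 387.7097 + 293.4369 = 681.1466
Σxy = 2317.2761 + 17.13×88.85 = 2317.2761 + 1522.0005 = 3839.2766

Step 2: Recompute the slope with b₁ = (nΣxy − ΣxΣy) / (nΣx² − (Σx)²)
Numerator   = 13×3839.2766 − 82.46×493.37 = 49910.5958 − 40683.2902 = 9227.3056
Denominator = 13×681.1466 − 82.46² = 8854.9058 − 6799.6516 = 2055.2542
b₁(new) = 9227.3056 / 2055.2542 = 4.4896

(Same formula on the original sums: (12×2317.2761 − 65.33×404.52) / (12×387.7097 − 65.33²) = 1380.0216 / 384.5075 = 3.5891, matching the given fit.)

Step 3: Change in slope
Δβ₁ = 4.4896 − 3.5891 = +0.9005
Relative change = +0.9005 / 3.5891 × 100% = +25.1%
→ the slope increases when the point is added.

A high-leverage point only changes the slope if it is off the original line; here y = 88.85 is above the original trend, so the slope increases.
In practice: examine leverage (hᵢ) and Cook's distance rather than deleting it automatically; investigate whether it comes from the same population as the rest of the sample.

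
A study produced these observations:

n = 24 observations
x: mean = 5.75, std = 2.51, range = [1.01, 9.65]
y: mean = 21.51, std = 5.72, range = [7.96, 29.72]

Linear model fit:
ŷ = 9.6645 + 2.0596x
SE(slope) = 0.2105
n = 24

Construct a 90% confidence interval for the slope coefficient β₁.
The 90% CI for β₁ is (1.6982, 2.4210)

Confidence interval for the slope:

The 90% CI for β₁ is: β̂₁ ± t*(α/2, n-2) × SE(β̂₁)

Step 1: Find critical t-value
- Confidence level = 0.9
- Degrees of freedom = n - 2 = 24 - 2 = 22
- t*(α/2, 22) = 1.7171

Step 2: Calculate margin of error
Margin = 1.7171 × 0.2105 = 0.3614

Step 3: Construct interval
CI = 2.0596 ± 0.3614
CI = (1.6982, 2.4210)

Interpretation: We are 90% confident that the true slope β₁ lies between 1.6982 and 2.4210.
Since 0 is outside the interval, a two-sided test at α = 0.10 would reject H₀: β₁ = 0.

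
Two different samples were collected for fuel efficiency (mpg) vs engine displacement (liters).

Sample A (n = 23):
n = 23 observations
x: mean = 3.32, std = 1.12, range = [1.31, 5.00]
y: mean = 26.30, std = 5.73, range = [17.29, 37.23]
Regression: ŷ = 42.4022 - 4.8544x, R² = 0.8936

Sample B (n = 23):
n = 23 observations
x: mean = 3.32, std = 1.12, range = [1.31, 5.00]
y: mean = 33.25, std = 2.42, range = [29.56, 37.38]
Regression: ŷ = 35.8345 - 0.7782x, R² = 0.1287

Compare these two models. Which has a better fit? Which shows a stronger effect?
Model A has the better fit (R² = 0.8936 vs 0.1287). Model A shows the stronger effect (|β₁| = 4.8544 vs 0.7782).

Model Comparison:

Which explains more variance? (R²)
- Model A: R² = 0.8936 → 89.36% of variance in fuel efficiency explained
- Model B: R² = 0.1287 → 12.87% of variance in fuel efficiency explained
- 0.8936 > 0.1287 → Model A has the better fit

Strength of effect — compare |β₁|:
- Model A: β₁ = -4.8544 → predicted fuel efficiency falls 4.8544 mpg per additional liter of engine displacement
- Model B: β₁ = -0.7782 → predicted fuel efficiency falls 0.7782 mpg per additional liter of engine displacement
- |-4.8544| > |-0.7782| → Model A shows the stronger marginal effect

Notes:
- R² measures how tightly points cluster around the line; β₁ measures how steep the line is — they answer different questions.
- A steeper slope doesn't make a better model if the scatter around the line is large.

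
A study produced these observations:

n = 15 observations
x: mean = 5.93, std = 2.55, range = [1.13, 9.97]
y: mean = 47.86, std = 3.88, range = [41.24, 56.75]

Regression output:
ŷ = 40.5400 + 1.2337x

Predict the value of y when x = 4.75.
ŷ = 46.4001

Plug x = 4.75 into the fitted line:

ŷ = 40.5400 + 1.2337 × 4.75
ŷ = 40.5400 + 5.8601
ŷ = 46.4001

This is the fitted mean response at that x — an individual observation would come with a wider prediction interval.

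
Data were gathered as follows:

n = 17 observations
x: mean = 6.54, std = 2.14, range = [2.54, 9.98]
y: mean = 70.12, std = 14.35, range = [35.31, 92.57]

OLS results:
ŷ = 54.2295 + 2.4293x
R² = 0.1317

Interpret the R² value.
The model explains 13.17% of the variance in y (R² = 0.1317), leaving 86.83% unexplained; the fit is weak.

The coefficient of determination R² is the fraction of the total variation in y that the fitted line accounts for.

Here R² = 0.1317:
- Explained: 13.17% of the variation in y
- Unexplained (residual): 100% − 13.17% = 86.83%
- Rule of thumb (below 0.3 weak; 0.3 to below 0.7 moderate; 0.7 and above strong) → weak

Note: R² never decreases when predictors are added, so it should not be used alone to compare models of different size.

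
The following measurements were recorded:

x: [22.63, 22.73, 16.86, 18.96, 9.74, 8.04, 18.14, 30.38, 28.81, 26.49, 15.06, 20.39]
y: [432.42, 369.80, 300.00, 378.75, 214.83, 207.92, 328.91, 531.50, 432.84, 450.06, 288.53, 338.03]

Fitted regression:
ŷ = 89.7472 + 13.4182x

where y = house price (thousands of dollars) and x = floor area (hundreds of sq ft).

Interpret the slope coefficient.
On average, house price is about 13.4182 thousand dollars higher for every extra hundred sq ft of floor area.

β₁ = 13.4182 is the change in predicted house price (thousand dollars) per additional hundred sq ft of floor area.

Interpretation:
- Floor area up by 1 hundred sq ft → predicted house price increases by 13.4182 thousand dollars
- This is a linear approximation: the same per-unit change is assumed across the whole observed x range
- The sign (+) gives the direction; the magnitude 13.4182 gives the size of the effect per hundred sq ft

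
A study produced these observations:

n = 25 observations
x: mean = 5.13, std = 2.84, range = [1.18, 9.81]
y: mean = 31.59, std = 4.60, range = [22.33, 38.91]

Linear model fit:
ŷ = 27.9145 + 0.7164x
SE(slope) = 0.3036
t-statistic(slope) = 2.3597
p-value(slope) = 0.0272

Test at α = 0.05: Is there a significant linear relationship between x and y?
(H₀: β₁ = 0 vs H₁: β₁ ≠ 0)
Since p-value = 0.0272 < α = 0.05, reject H₀ — the slope is significantly different from 0.

Hypothesis test for the slope coefficient:

H₀: β₁ = 0 (no linear relationship)
H₁: β₁ ≠ 0 (linear relationship exists)

Test statistic: t = β̂₁ / SE(β̂₁) = 0.7164 / 0.3036 = 2.3597

p = 0.0272: how often a slope estimate this far from 0 (in SE units) would arise by chance if β₁ were truly 0.

Decision rule: reject H₀ if p-value < α.
p-value = 0.0272 < α = 0.05 → reject H₀.

At α = 0.05 the data do provide convincing evidence of a nonzero slope.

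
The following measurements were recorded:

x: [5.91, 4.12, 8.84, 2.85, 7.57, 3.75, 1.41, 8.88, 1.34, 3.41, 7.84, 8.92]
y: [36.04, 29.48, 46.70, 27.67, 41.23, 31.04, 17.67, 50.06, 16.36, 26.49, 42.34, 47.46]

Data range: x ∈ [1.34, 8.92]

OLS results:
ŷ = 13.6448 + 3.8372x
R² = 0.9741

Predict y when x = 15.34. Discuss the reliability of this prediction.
ŷ = 72.5074 (extrapolation — x = 15.34 lies outside [1.34, 8.92], so reliability is low).

Prediction calculation:
ŷ = 13.6448 + 3.8372 × 15.34
ŷ = 72.5074

Reliability:
- Data range: x ∈ [1.34, 8.92]
- Prediction point: x = 15.34 is 6.42 units above the observed range → this is EXTRAPOLATION, not interpolation

Why that matters here:
- The standard error of prediction grows with (x − x̄)², and x = 15.34 is far from x̄ = 5.40
- Real relationships often flatten, saturate, or turn nonlinear at extremes
- R² describes fit only over the sampled x values; it says nothing about behaviour beyond them

Report the number if required, but flag clearly that it is an extrapolation.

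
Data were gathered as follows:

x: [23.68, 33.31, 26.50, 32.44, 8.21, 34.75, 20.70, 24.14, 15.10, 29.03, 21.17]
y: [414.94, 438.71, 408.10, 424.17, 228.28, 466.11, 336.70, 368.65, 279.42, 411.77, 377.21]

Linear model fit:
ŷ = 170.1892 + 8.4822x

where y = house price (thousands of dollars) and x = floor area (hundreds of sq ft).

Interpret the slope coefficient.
For each additional hundred sq ft of floor area, predicted house price increases by approximately 8.4822 thousand dollars.

The slope β₁ = 8.4822 gives the rate at which the fitted house price changes with floor area.

Interpretation:
- Floor area up by 1 hundred sq ft → predicted house price increases by 8.4822 thousand dollars
- The effect is assumed constant over the observed range of x (linearity)
- The sign (+) gives the direction; the magnitude 8.4822 gives the size of the effect per hundred sq ft

The intercept β₀ = 170.1892 is the predicted house price when floor area = 0; since the smallest observed x is 8.21, this is an extrapolation and mainly anchors the line.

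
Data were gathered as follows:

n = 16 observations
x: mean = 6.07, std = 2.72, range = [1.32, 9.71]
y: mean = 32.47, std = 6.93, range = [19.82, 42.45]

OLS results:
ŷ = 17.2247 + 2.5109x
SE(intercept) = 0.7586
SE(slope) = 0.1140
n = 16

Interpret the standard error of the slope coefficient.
SE(β̂₁) = 0.1140 is the estimated standard deviation of the slope estimate across repeated samples; relative to β̂₁ = 2.5109 that is 4.5%, a precise estimate.

What SE measures:
- The standard error quantifies the sampling variability of the coefficient estimate
- It is the estimated standard deviation of β̂₁ across hypothetical repeated samples of the same size
- Smaller SE → more precise estimate

Relative precision:
- SE / |β̂₁| = 0.1140 / 2.5109 = 4.5%
- Rule of thumb (under 20%: precise; 20% to under 50%: moderately precise; 50% or more: imprecise) → precise

Link to interval estimation: a confidence interval for β₁ is β̂₁ ± t* × 0.1140, so SE sets the half-width per unit of t*.

What drives SE(β̂₁): larger n (here n = 16) → smaller SE; wider spread of x values → smaller SE.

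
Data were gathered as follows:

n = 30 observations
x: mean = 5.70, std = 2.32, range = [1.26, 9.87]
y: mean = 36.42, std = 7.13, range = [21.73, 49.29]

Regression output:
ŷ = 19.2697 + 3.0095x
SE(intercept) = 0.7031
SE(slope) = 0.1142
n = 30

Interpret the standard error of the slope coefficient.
SE(β̂₁) = 0.1142 is the estimated standard deviation of the slope estimate across repeated samples; relative to β̂₁ = 3.0095 that is 3.8%, a precise estimate.

What SE measures:
- The standard error quantifies the sampling variability of the coefficient estimate
- It is the estimated standard deviation of β̂₁ across hypothetical repeated samples of the same size
- Smaller SE → more precise estimate

Relative precision:
- SE / |β̂₁| = 0.1142 / 3.0095 = 3.8%
- Rule of thumb (under 20%: precise; 20% to under 50%: moderately precise; 50% or more: imprecise) → precise

Link to interval estimation: a confidence interval for β₁ is β̂₁ ± t* × 0.1142, so SE sets the half-width per unit of t*.

What drives SE(β̂₁): more residual scatter → larger SE; wider spread of x values → smaller SE; larger n (here n = 30) → smaller SE.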